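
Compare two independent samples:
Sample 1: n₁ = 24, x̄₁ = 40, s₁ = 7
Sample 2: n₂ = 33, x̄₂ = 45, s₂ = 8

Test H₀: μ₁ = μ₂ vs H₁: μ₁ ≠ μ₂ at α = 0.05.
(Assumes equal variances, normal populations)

Answer: t = -2.4530, reject H₀

Derivation:
Pooled variance: s²_p = [23×7² + 32×8²]/(55) = 57.7273
s_p = 7.5978
SE = s_p×√(1/n₁ + 1/n₂) = 7.5978×√(1/24 + 1/33) = 2.0383
t = (x̄₁ - x̄₂)/SE = (40 - 45)/2.0383 = -2.4530
df = 55, t-critical = ±2.004
Decision: reject H₀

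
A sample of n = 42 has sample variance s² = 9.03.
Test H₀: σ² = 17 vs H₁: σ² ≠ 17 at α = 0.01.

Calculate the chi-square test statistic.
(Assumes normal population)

Answer: χ² = 21.7782, fail to reject H₀

Derivation:
df = n - 1 = 41
χ² = (n-1)s²/σ₀² = 41×9.03/17 = 21.7782
Critical values: χ²_{0.995,41} = 21.421, χ²_{0.005,41} = 68.053
Rejection region: χ² < 21.421 or χ² > 68.053
Decision: fail to reject H₀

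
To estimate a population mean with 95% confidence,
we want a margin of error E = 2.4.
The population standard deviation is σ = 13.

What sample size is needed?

z_0.025 = 1.960
n = (z×σ/E)² = (1.960×13/2.4)²
n = 112.7136
Round up: n = 113

Answer: n = 113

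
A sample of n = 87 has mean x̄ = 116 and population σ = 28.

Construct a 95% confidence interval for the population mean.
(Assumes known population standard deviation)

Answer: (110.1163, 121.8837)

Derivation:
Confidence level: 95%, α = 0.05
z_0.025 = 1.960
SE = σ/√n = 28/√87 = 3.0019
Margin of error = 1.960 × 3.0019 = 5.8837
CI: x̄ ± margin = 116 ± 5.8837
CI: (110.1163, 121.8837)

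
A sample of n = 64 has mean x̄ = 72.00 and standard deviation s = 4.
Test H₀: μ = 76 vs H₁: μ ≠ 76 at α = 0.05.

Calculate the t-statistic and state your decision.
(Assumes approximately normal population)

Answer: t = -8.0000, reject H₀

Derivation:
df = n - 1 = 63
SE = s/√n = 4/√64 = 0.5000
t = (x̄ - μ₀)/SE = (72.00 - 76)/0.5000 = -8.0000
Critical value: t_{0.025,63} = ±1.998
p-value < 0.0001
Decision: reject H₀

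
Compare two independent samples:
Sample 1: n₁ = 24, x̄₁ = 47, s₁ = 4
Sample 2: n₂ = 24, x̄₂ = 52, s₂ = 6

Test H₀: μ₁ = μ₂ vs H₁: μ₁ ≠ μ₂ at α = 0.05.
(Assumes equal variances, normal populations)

Pooled variance: s²_p = [23×4² + 23×6²]/(46) = 26.0000
s_p = 5.0990
SE = s_p×√(1/n₁ + 1/n₂) = 5.0990×√(1/24 + 1/24) = 1.4720
t = (x̄₁ - x̄₂)/SE = (47 - 52)/1.4720 = -3.3967
df = 46, t-critical = ±2.013
Decision: reject H₀

Answer: t = -3.3967, reject H₀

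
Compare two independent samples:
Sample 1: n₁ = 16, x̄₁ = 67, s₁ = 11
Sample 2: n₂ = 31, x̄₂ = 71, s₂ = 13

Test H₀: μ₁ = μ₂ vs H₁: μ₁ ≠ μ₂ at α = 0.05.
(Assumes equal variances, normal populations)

Answer: t = -1.0505, fail to reject H₀

Derivation:
Pooled variance: s²_p = [15×11² + 30×13²]/(45) = 153.0000
s_p = 12.3693
SE = s_p×√(1/n₁ + 1/n₂) = 12.3693×√(1/16 + 1/31) = 3.8076
t = (x̄₁ - x̄₂)/SE = (67 - 71)/3.8076 = -1.0505
df = 45, t-critical = ±2.014
Decision: fail to reject H₀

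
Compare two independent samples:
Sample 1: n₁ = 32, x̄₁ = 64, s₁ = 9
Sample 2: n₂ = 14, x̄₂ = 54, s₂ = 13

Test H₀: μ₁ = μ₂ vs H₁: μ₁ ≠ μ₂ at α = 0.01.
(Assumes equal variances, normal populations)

Pooled variance: s²_p = [31×9² + 13×13²]/(44) = 107.0000
s_p = 10.3441
SE = s_p×√(1/n₁ + 1/n₂) = 10.3441×√(1/32 + 1/14) = 3.3146
t = (x̄₁ - x̄₂)/SE = (64 - 54)/3.3146 = 3.0170
df = 44, t-critical = ±2.692
Decision: reject H₀

Answer: t = 3.0170, reject H₀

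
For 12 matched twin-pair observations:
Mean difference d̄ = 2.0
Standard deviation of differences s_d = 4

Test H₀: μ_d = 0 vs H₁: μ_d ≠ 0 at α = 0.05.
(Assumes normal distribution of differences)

Answer: t = 1.7321, fail to reject H₀

Derivation:
df = n - 1 = 11
SE = s_d/√n = 4/√12 = 1.1547
t = d̄/SE = 2.0/1.1547 = 1.7321
Critical value: t_{0.025,11} = ±2.201
p-value ≈ 0.1112
Decision: fail to reject H₀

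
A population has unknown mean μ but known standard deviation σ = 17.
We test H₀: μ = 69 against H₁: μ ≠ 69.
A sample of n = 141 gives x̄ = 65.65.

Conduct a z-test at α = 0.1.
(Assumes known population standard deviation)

Answer: z = -2.3399, reject H₀

Derivation:
Standard error: SE = σ/√n = 17/√141 = 1.4317
z-statistic: z = (x̄ - μ₀)/SE = (65.65 - 69)/1.4317 = -2.3399
Critical value: ±1.645
p-value = 0.0193
Decision: reject H₀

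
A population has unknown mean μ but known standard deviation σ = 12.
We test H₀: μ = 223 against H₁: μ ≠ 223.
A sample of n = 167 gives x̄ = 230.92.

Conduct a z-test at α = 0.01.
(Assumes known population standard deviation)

Standard error: SE = σ/√n = 12/√167 = 0.9286
z-statistic: z = (x̄ - μ₀)/SE = (230.92 - 223)/0.9286 = 8.5290
Critical value: ±2.576
p-value < 0.0001
Decision: reject H₀

Answer: z = 8.5290, reject H₀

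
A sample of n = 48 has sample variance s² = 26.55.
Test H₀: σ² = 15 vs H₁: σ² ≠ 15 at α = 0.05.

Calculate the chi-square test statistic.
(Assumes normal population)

Answer: χ² = 83.1900, reject H₀

Derivation:
df = n - 1 = 47
χ² = (n-1)s²/σ₀² = 47×26.55/15 = 83.1900
Critical values: χ²_{0.975,47} = 29.956, χ²_{0.025,47} = 67.821
Rejection region: χ² < 29.956 or χ² > 67.821
Decision: reject H₀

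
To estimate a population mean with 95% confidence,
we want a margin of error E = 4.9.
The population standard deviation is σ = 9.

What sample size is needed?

Answer: n = 13

Derivation:
z_0.025 = 1.960
n = (z×σ/E)² = (1.960×9/4.9)²
n = 12.9600
Round up: n = 13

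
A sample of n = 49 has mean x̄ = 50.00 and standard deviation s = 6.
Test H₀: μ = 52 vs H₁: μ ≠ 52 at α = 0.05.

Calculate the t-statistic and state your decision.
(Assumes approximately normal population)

df = n - 1 = 48
SE = s/√n = 6/√49 = 0.8571
t = (x̄ - μ₀)/SE = (50.00 - 52)/0.8571 = -2.3335
Critical value: t_{0.025,48} = ±2.011
p-value ≈ 0.0239
Decision: reject H₀

Answer: t = -2.3335, reject H₀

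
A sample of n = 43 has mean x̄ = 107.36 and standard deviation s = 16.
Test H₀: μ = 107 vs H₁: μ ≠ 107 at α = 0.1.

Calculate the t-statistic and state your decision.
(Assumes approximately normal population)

Answer: t = 0.1475, fail to reject H₀

Derivation:
df = n - 1 = 42
SE = s/√n = 16/√43 = 2.4400
t = (x̄ - μ₀)/SE = (107.36 - 107)/2.4400 = 0.1475
Critical value: t_{0.05,42} = ±1.682
p-value ≈ 0.8834
Decision: fail to reject H₀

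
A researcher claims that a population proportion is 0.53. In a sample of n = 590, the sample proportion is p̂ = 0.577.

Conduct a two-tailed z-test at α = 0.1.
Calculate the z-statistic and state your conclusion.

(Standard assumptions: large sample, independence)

H₀: p = 0.53, H₁: p ≠ 0.53
Standard error: SE = √(p₀(1-p₀)/n) = √(0.53×0.47/590) = 0.020548
z-statistic: z = (p̂ - p₀)/SE = (0.577 - 0.53)/0.020548 = 2.2873
Critical value: z_0.05 = ±1.645
p-value = 0.0222
Decision: reject H₀ at α = 0.1

Answer: z = 2.2873, reject H₀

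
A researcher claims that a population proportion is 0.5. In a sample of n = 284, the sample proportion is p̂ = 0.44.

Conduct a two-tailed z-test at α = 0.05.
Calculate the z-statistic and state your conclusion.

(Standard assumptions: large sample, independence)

H₀: p = 0.5, H₁: p ≠ 0.5
Standard error: SE = √(p₀(1-p₀)/n) = √(0.5×0.5/284) = 0.029670
z-statistic: z = (p̂ - p₀)/SE = (0.44 - 0.5)/0.029670 = -2.0222
Critical value: z_0.025 = ±1.960
p-value = 0.0432
Decision: reject H₀ at α = 0.05

Answer: z = -2.0222, reject H₀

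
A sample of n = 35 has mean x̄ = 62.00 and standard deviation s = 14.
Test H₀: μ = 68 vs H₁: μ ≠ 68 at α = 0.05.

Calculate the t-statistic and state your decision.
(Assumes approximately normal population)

df = n - 1 = 34
SE = s/√n = 14/√35 = 2.3664
t = (x̄ - μ₀)/SE = (62.00 - 68)/2.3664 = -2.5355
Critical value: t_{0.025,34} = ±2.032
p-value ≈ 0.0160
Decision: reject H₀

Answer: t = -2.5355, reject H₀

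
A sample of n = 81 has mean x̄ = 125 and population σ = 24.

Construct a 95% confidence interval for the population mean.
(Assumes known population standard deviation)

Confidence level: 95%, α = 0.05
z_0.025 = 1.960
SE = σ/√n = 24/√81 = 2.6667
Margin of error = 1.960 × 2.6667 = 5.2267
CI: x̄ ± margin = 125 ± 5.2267
CI: (119.7733, 130.2267)

Answer: (119.7733, 130.2267)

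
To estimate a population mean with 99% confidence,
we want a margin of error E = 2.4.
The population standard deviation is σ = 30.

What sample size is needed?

z_0.005 = 2.576
n = (z×σ/E)² = (2.576×30/2.4)²
n = 1036.8400
Round up: n = 1037

Answer: n = 1037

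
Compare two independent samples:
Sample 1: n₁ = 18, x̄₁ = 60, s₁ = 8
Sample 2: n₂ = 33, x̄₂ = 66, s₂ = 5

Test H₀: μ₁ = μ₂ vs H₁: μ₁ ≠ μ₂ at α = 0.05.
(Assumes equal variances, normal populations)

Pooled variance: s²_p = [17×8² + 32×5²]/(49) = 38.5306
s_p = 6.2073
SE = s_p×√(1/n₁ + 1/n₂) = 6.2073×√(1/18 + 1/33) = 1.8188
t = (x̄₁ - x̄₂)/SE = (60 - 66)/1.8188 = -3.2989
df = 49, t-critical = ±2.010
Decision: reject H₀

Answer: t = -3.2989, reject H₀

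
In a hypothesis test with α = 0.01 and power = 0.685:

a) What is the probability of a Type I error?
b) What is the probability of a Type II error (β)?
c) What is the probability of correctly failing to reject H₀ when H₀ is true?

a) Type I error probability = α = 0.01
b) Power = P(reject H₀ | H₁ true) = 1 - β = 0.685, so Type II error probability = β = 1 - Power = 0.315
c) P(fail to reject H₀ | H₀ true) = 1 - α = 0.99

Answer: a) 0.01, b) 0.315, c) 0.99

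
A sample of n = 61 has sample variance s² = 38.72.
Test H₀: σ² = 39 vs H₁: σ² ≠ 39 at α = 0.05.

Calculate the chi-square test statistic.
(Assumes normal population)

df = n - 1 = 60
χ² = (n-1)s²/σ₀² = 60×38.72/39 = 59.5692
Critical values: χ²_{0.975,60} = 40.482, χ²_{0.025,60} = 83.298
Rejection region: χ² < 40.482 or χ² > 83.298
Decision: fail to reject H₀

Answer: χ² = 59.5692, fail to reject H₀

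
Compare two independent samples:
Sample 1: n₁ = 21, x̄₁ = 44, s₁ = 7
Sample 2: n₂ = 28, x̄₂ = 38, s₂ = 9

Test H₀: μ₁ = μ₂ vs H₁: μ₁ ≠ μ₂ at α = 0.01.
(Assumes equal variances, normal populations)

Answer: t = 2.5321, fail to reject H₀

Derivation:
Pooled variance: s²_p = [20×7² + 27×9²]/(47) = 67.3830
s_p = 8.2087
SE = s_p×√(1/n₁ + 1/n₂) = 8.2087×√(1/21 + 1/28) = 2.3696
t = (x̄₁ - x̄₂)/SE = (44 - 38)/2.3696 = 2.5321
df = 47, t-critical = ±2.685
Decision: fail to reject H₀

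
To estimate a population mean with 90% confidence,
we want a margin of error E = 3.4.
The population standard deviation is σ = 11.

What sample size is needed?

z_0.05 = 1.645
n = (z×σ/E)² = (1.645×11/3.4)²
n = 28.3243
Round up: n = 29

Answer: n = 29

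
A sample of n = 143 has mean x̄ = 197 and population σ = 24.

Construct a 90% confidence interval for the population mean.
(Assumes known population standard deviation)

Confidence level: 90%, α = 0.1
z_0.05 = 1.645
SE = σ/√n = 24/√143 = 2.0070
Margin of error = 1.645 × 2.0070 = 3.3015
CI: x̄ ± margin = 197 ± 3.3015
CI: (193.6985, 200.3015)

Answer: (193.6985, 200.3015)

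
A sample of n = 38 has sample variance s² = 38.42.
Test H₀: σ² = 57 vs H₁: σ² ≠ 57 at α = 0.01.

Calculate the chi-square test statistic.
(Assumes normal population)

Answer: χ² = 24.9393, fail to reject H₀

Derivation:
df = n - 1 = 37
χ² = (n-1)s²/σ₀² = 37×38.42/57 = 24.9393
Critical values: χ²_{0.995,37} = 18.586, χ²_{0.005,37} = 62.883
Rejection region: χ² < 18.586 or χ² > 62.883
Decision: fail to reject H₀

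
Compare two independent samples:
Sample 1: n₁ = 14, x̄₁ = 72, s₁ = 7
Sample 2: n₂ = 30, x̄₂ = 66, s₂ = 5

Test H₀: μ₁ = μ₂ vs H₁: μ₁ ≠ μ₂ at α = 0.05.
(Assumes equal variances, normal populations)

Pooled variance: s²_p = [13×7² + 29×5²]/(42) = 32.4286
s_p = 5.6946
SE = s_p×√(1/n₁ + 1/n₂) = 5.6946×√(1/14 + 1/30) = 1.8432
t = (x̄₁ - x̄₂)/SE = (72 - 66)/1.8432 = 3.2552
df = 42, t-critical = ±2.018
Decision: reject H₀

Answer: t = 3.2552, reject H₀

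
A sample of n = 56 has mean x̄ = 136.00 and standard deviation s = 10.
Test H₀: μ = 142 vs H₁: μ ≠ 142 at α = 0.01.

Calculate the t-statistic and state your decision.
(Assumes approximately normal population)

Answer: t = -4.4900, reject H₀

Derivation:
df = n - 1 = 55
SE = s/√n = 10/√56 = 1.3363
t = (x̄ - μ₀)/SE = (136.00 - 142)/1.3363 = -4.4900
Critical value: t_{0.005,55} = ±2.668
p-value < 0.0001
Decision: reject H₀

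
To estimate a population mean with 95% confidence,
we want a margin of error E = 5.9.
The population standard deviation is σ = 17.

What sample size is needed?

z_0.025 = 1.960
n = (z×σ/E)² = (1.960×17/5.9)²
n = 31.8938
Round up: n = 32

Answer: n = 32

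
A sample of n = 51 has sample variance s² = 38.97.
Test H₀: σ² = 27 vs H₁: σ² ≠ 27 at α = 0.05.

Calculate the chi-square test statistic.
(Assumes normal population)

df = n - 1 = 50
χ² = (n-1)s²/σ₀² = 50×38.97/27 = 72.1667
Critical values: χ²_{0.975,50} = 32.357, χ²_{0.025,50} = 71.420
Rejection region: χ² < 32.357 or χ² > 71.420
Decision: reject H₀

Answer: χ² = 72.1667, reject H₀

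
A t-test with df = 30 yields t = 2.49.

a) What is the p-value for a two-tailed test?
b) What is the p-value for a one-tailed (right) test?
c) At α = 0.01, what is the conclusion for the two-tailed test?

Using t-distribution with df = 30:
a) Two-tailed: p = 2×P(T > 2.49) = 0.0185
b) One-tailed: p = P(T > 2.49) = 0.0093
c) 0.0185 ≥ 0.01, fail to reject H₀

Answer: a) 0.0185, b) 0.0093, c) fail to reject H₀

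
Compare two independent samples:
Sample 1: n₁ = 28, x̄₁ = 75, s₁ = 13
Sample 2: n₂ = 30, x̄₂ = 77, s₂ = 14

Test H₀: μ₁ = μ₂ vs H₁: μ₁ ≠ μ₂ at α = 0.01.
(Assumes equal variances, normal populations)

Pooled variance: s²_p = [27×13² + 29×14²]/(56) = 182.9821
s_p = 13.5271
SE = s_p×√(1/n₁ + 1/n₂) = 13.5271×√(1/28 + 1/30) = 3.5545
t = (x̄₁ - x̄₂)/SE = (75 - 77)/3.5545 = -0.5627
df = 56, t-critical = ±2.667
Decision: fail to reject H₀

Answer: t = -0.5627, fail to reject H₀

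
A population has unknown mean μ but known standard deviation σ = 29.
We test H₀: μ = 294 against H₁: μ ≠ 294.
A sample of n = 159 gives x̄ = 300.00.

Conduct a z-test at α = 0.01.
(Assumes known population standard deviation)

Standard error: SE = σ/√n = 29/√159 = 2.2998
z-statistic: z = (x̄ - μ₀)/SE = (300.00 - 294)/2.2998 = 2.6089
Critical value: ±2.576
p-value = 0.0091
Decision: reject H₀

Answer: z = 2.6089, reject H₀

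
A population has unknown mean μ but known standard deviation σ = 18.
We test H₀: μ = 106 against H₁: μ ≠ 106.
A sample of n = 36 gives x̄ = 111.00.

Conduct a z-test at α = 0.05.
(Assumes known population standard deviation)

Answer: z = 1.6667, fail to reject H₀

Derivation:
Standard error: SE = σ/√n = 18/√36 = 3.0000
z-statistic: z = (x̄ - μ₀)/SE = (111.00 - 106)/3.0000 = 1.6667
Critical value: ±1.960
p-value = 0.0956
Decision: fail to reject H₀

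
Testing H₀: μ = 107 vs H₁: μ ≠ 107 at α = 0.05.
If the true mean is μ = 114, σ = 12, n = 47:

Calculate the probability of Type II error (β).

Answer: β ≈ 0.0207

Derivation:
SE = σ/√n = 12/√47 = 1.7504
Critical values: μ₀ ± z_0.025×SE = 107 ± 1.960×1.7504
Acceptance region: (103.5692, 110.4308)
Under H₁ (μ = 114): z_high = (110.4308 - 114)/1.7504 = -2.0391, z_low = (103.5692 - 114)/1.7504 = -5.9591
β = P(not reject | H₁) = Φ(-2.0391) - Φ(-5.9591) ≈ 0.0207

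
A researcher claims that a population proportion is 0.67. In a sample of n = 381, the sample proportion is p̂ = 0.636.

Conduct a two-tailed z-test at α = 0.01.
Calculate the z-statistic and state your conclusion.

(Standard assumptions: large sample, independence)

Answer: z = -1.4114, fail to reject H₀

Derivation:
H₀: p = 0.67, H₁: p ≠ 0.67
Standard error: SE = √(p₀(1-p₀)/n) = √(0.67×0.33/381) = 0.024090
z-statistic: z = (p̂ - p₀)/SE = (0.636 - 0.67)/0.024090 = -1.4114
Critical value: z_0.005 = ±2.576
p-value = 0.1581
Decision: fail to reject H₀ at α = 0.01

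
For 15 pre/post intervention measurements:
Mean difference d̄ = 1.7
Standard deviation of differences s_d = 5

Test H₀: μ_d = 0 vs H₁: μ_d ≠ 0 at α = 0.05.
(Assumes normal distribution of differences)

df = n - 1 = 14
SE = s_d/√n = 5/√15 = 1.2910
t = d̄/SE = 1.7/1.2910 = 1.3168
Critical value: t_{0.025,14} = ±2.145
p-value ≈ 0.2091
Decision: fail to reject H₀

Answer: t = 1.3168, fail to reject H₀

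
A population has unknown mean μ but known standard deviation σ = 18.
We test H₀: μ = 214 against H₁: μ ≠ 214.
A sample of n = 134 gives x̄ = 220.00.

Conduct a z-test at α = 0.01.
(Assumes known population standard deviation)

Standard error: SE = σ/√n = 18/√134 = 1.5550
z-statistic: z = (x̄ - μ₀)/SE = (220.00 - 214)/1.5550 = 3.8585
Critical value: ±2.576
p-value = 0.0001
Decision: reject H₀

Answer: z = 3.8585, reject H₀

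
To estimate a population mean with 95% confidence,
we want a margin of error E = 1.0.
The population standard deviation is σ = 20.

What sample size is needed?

Answer: n = 1537

Derivation:
z_0.025 = 1.960
n = (z×σ/E)² = (1.960×20/1.0)²
n = 1536.6400
Round up: n = 1537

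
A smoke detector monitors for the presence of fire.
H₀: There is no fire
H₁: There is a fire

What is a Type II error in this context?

Answer: The alarm fails to sound when there actually is a fire

Derivation:
Type I error: rejecting H₀ when it is actually true (false positive).
Type II error: failing to reject H₀ when H₁ is actually true (false negative).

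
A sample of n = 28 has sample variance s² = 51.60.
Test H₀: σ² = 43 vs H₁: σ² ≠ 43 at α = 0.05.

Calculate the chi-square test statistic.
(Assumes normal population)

df = n - 1 = 27
χ² = (n-1)s²/σ₀² = 27×51.60/43 = 32.4000
Critical values: χ²_{0.975,27} = 14.573, χ²_{0.025,27} = 43.195
Rejection region: χ² < 14.573 or χ² > 43.195
Decision: fail to reject H₀

Answer: χ² = 32.4000, fail to reject H₀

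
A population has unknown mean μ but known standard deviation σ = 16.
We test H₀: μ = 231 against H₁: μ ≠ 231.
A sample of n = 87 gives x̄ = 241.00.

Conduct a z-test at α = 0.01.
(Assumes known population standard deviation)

Standard error: SE = σ/√n = 16/√87 = 1.7154
z-statistic: z = (x̄ - μ₀)/SE = (241.00 - 231)/1.7154 = 5.8295
Critical value: ±2.576
p-value < 0.0001
Decision: reject H₀

Answer: z = 5.8295, reject H₀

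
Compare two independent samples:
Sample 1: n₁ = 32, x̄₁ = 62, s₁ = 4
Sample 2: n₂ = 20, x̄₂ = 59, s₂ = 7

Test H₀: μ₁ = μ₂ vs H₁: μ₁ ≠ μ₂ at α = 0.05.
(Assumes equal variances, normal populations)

Answer: t = 1.9701, fail to reject H₀

Derivation:
Pooled variance: s²_p = [31×4² + 19×7²]/(50) = 28.5400
s_p = 5.3423
SE = s_p×√(1/n₁ + 1/n₂) = 5.3423×√(1/32 + 1/20) = 1.5228
t = (x̄₁ - x̄₂)/SE = (62 - 59)/1.5228 = 1.9701
df = 50, t-critical = ±2.009
Decision: fail to reject H₀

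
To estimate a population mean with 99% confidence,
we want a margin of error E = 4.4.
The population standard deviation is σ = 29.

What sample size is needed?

z_0.005 = 2.576
n = (z×σ/E)² = (2.576×29/4.4)²
n = 288.2587
Round up: n = 289

Answer: n = 289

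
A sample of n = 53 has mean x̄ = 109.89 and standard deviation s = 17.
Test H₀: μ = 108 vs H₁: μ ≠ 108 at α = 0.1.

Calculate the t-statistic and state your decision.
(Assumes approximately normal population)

df = n - 1 = 52
SE = s/√n = 17/√53 = 2.3351
t = (x̄ - μ₀)/SE = (109.89 - 108)/2.3351 = 0.8094
Critical value: t_{0.05,52} = ±1.675
p-value ≈ 0.4220
Decision: fail to reject H₀

Answer: t = 0.8094, fail to reject H₀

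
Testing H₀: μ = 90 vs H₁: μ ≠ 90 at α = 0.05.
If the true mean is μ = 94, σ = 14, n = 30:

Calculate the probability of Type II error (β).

SE = σ/√n = 14/√30 = 2.5560
Critical values: μ₀ ± z_0.025×SE = 90 ± 1.960×2.5560
Acceptance region: (84.9902, 95.0098)
Under H₁ (μ = 94): z_high = (95.0098 - 94)/2.5560 = 0.3951, z_low = (84.9902 - 94)/2.5560 = -3.5250
β = P(not reject | H₁) = Φ(0.3951) - Φ(-3.5250) ≈ 0.6534

Answer: β ≈ 0.6534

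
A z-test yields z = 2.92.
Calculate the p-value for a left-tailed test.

Answer: p-value ≈ 0.9982

Derivation:
For z = 2.92:
p = P(Z < 2.92) = Φ(2.92) = 0.9982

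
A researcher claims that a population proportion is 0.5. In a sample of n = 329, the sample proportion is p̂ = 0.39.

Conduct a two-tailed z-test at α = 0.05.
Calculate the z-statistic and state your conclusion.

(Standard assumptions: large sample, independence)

H₀: p = 0.5, H₁: p ≠ 0.5
Standard error: SE = √(p₀(1-p₀)/n) = √(0.5×0.5/329) = 0.027566
z-statistic: z = (p̂ - p₀)/SE = (0.39 - 0.5)/0.027566 = -3.9904
Critical value: z_0.025 = ±1.960
p-value = 0.0001
Decision: reject H₀ at α = 0.05

Answer: z = -3.9904, reject H₀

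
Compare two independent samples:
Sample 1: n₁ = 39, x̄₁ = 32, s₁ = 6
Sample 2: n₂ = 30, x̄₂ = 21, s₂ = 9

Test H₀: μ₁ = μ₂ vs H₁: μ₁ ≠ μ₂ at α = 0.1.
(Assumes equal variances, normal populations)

Pooled variance: s²_p = [38×6² + 29×9²]/(67) = 55.4776
s_p = 7.4483
SE = s_p×√(1/n₁ + 1/n₂) = 7.4483×√(1/39 + 1/30) = 1.8088
t = (x̄₁ - x̄₂)/SE = (32 - 21)/1.8088 = 6.0814
df = 67, t-critical = ±1.668
Decision: reject H₀

Answer: t = 6.0814, reject H₀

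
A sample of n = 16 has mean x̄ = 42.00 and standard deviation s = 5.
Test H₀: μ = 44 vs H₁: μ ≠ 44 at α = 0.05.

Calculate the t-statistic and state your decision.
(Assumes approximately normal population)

df = n - 1 = 15
SE = s/√n = 5/√16 = 1.2500
t = (x̄ - μ₀)/SE = (42.00 - 44)/1.2500 = -1.6000
Critical value: t_{0.025,15} = ±2.131
p-value ≈ 0.1304
Decision: fail to reject H₀

Answer: t = -1.6000, fail to reject H₀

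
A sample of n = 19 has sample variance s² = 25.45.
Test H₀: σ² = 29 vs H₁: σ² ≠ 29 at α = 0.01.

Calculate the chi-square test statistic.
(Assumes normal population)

df = n - 1 = 18
χ² = (n-1)s²/σ₀² = 18×25.45/29 = 15.7966
Critical values: χ²_{0.995,18} = 6.265, χ²_{0.005,18} = 37.156
Rejection region: χ² < 6.265 or χ² > 37.156
Decision: fail to reject H₀

Answer: χ² = 15.7966, fail to reject H₀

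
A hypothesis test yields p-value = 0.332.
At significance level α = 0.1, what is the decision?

Answer: fail to reject H₀

Derivation:
Compare p-value to α:
0.332 ≥ 0.1
Decision: fail to reject H₀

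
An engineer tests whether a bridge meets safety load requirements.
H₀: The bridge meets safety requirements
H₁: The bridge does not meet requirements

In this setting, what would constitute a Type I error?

Answer: Unnecessarily closing a safe bridge for repairs

Derivation:
Type I error: rejecting H₀ when it is actually true (false positive).
Type II error: failing to reject H₀ when H₁ is actually true (false negative).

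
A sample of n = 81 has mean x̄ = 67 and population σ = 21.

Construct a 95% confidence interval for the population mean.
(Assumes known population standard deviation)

Confidence level: 95%, α = 0.05
z_0.025 = 1.960
SE = σ/√n = 21/√81 = 2.3333
Margin of error = 1.960 × 2.3333 = 4.5733
CI: x̄ ± margin = 67 ± 4.5733
CI: (62.4267, 71.5733)

Answer: (62.4267, 71.5733)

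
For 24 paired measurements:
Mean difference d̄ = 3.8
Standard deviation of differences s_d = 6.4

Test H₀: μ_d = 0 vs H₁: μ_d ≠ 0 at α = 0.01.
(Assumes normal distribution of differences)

df = n - 1 = 23
SE = s_d/√n = 6.4/√24 = 1.3064
t = d̄/SE = 3.8/1.3064 = 2.9088
Critical value: t_{0.005,23} = ±2.807
p-value ≈ 0.0079
Decision: reject H₀

Answer: t = 2.9088, reject H₀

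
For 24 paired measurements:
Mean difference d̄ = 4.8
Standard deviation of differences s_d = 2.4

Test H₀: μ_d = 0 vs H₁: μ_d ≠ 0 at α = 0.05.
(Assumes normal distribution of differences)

df = n - 1 = 23
SE = s_d/√n = 2.4/√24 = 0.4899
t = d̄/SE = 4.8/0.4899 = 9.7979
Critical value: t_{0.025,23} = ±2.069
p-value < 0.0001
Decision: reject H₀

Answer: t = 9.7979, reject H₀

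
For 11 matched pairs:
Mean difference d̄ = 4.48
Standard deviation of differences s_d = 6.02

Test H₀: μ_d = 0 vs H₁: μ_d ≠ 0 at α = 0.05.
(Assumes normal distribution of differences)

df = n - 1 = 10
SE = s_d/√n = 6.02/√11 = 1.8151
t = d̄/SE = 4.48/1.8151 = 2.4682
Critical value: t_{0.025,10} = ±2.228
p-value ≈ 0.0332
Decision: reject H₀

Answer: t = 2.4682, reject H₀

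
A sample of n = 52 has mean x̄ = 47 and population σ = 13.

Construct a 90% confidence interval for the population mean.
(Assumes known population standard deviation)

Answer: (44.0344, 49.9656)

Derivation:
Confidence level: 90%, α = 0.1
z_0.05 = 1.645
SE = σ/√n = 13/√52 = 1.8028
Margin of error = 1.645 × 1.8028 = 2.9656
CI: x̄ ± margin = 47 ± 2.9656
CI: (44.0344, 49.9656)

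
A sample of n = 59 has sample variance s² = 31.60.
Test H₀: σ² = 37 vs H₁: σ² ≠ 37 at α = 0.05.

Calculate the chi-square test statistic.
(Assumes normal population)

df = n - 1 = 58
χ² = (n-1)s²/σ₀² = 58×31.60/37 = 49.5351
Critical values: χ²_{0.975,58} = 38.844, χ²_{0.025,58} = 80.936
Rejection region: χ² < 38.844 or χ² > 80.936
Decision: fail to reject H₀

Answer: χ² = 49.5351, fail to reject H₀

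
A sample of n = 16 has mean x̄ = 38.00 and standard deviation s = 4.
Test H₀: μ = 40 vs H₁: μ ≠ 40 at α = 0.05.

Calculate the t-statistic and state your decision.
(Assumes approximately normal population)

df = n - 1 = 15
SE = s/√n = 4/√16 = 1.0000
t = (x̄ - μ₀)/SE = (38.00 - 40)/1.0000 = -2.0000
Critical value: t_{0.025,15} = ±2.131
p-value ≈ 0.0639
Decision: fail to reject H₀

Answer: t = -2.0000, fail to reject H₀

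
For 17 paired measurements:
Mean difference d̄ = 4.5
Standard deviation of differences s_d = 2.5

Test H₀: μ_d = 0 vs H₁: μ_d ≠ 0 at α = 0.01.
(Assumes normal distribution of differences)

Answer: t = 7.4221, reject H₀

Derivation:
df = n - 1 = 16
SE = s_d/√n = 2.5/√17 = 0.6063
t = d̄/SE = 4.5/0.6063 = 7.4221
Critical value: t_{0.005,16} = ±2.921
p-value < 0.0001
Decision: reject H₀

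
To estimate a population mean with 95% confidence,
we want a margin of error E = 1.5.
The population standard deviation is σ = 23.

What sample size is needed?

Answer: n = 904

Derivation:
z_0.025 = 1.960
n = (z×σ/E)² = (1.960×23/1.5)²
n = 903.2028
Round up: n = 904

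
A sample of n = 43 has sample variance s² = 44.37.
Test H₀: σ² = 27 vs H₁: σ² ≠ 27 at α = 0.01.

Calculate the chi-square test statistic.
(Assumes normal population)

df = n - 1 = 42
χ² = (n-1)s²/σ₀² = 42×44.37/27 = 69.0200
Critical values: χ²_{0.995,42} = 22.138, χ²_{0.005,42} = 69.336
Rejection region: χ² < 22.138 or χ² > 69.336
Decision: fail to reject H₀

Answer: χ² = 69.0200, fail to reject H₀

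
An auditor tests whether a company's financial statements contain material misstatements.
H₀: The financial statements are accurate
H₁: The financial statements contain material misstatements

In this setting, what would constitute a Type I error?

Answer: Concluding the statements are misstated when they are actually accurate

Derivation:
A Type I error (probability α) occurs when we reject a true H₀.
A Type II error (probability β) occurs when we fail to reject a false H₀.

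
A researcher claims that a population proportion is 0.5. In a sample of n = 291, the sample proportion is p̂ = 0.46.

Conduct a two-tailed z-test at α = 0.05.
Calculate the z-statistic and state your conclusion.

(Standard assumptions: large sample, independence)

H₀: p = 0.5, H₁: p ≠ 0.5
Standard error: SE = √(p₀(1-p₀)/n) = √(0.5×0.5/291) = 0.029311
z-statistic: z = (p̂ - p₀)/SE = (0.46 - 0.5)/0.029311 = -1.3647
Critical value: z_0.025 = ±1.960
p-value = 0.1723
Decision: fail to reject H₀ at α = 0.05

Answer: z = -1.3647, fail to reject H₀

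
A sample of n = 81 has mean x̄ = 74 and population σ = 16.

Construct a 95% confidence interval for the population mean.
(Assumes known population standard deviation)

Confidence level: 95%, α = 0.05
z_0.025 = 1.960
SE = σ/√n = 16/√81 = 1.7778
Margin of error = 1.960 × 1.7778 = 3.4845
CI: x̄ ± margin = 74 ± 3.4845
CI: (70.5155, 77.4845)

Answer: (70.5155, 77.4845)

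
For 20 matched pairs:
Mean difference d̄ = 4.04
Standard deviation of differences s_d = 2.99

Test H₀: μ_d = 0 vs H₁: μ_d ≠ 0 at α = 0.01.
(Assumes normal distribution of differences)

Answer: t = 6.0425, reject H₀

Derivation:
df = n - 1 = 19
SE = s_d/√n = 2.99/√20 = 0.6686
t = d̄/SE = 4.04/0.6686 = 6.0425
Critical value: t_{0.005,19} = ±2.861
p-value < 0.0001
Decision: reject H₀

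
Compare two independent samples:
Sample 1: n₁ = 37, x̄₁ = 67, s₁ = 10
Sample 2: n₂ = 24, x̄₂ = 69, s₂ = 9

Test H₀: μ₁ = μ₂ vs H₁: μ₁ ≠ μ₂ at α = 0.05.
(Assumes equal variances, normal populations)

Answer: t = -0.7930, fail to reject H₀

Derivation:
Pooled variance: s²_p = [36×10² + 23×9²]/(59) = 92.5932
s_p = 9.6225
SE = s_p×√(1/n₁ + 1/n₂) = 9.6225×√(1/37 + 1/24) = 2.5220
t = (x̄₁ - x̄₂)/SE = (67 - 69)/2.5220 = -0.7930
df = 59, t-critical = ±2.001
Decision: fail to reject H₀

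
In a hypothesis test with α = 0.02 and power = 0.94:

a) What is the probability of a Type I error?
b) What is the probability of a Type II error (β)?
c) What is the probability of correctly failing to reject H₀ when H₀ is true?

a) Type I error probability = α = 0.02
b) Power = P(reject H₀ | H₁ true) = 1 - β = 0.94, so Type II error probability = β = 1 - Power = 0.06
c) P(fail to reject H₀ | H₀ true) = 1 - α = 0.98

Answer: a) 0.02, b) 0.06, c) 0.98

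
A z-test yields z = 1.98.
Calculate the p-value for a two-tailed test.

For z = 1.98:
p = 2×P(Z > |1.98|) = 2×(1 - Φ(1.98)) = 0.0477

Answer: p-value ≈ 0.0477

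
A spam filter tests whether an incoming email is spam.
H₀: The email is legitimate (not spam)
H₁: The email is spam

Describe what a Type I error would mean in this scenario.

Type I error: rejecting H₀ when it is actually true (false positive).
Type II error: failing to reject H₀ when H₁ is actually true (false negative).

Answer: Marking a legitimate email as spam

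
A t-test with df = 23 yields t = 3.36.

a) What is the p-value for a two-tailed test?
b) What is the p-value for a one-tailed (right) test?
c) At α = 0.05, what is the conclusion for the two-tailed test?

Answer: a) 0.0027, b) 0.0014, c) reject H₀

Derivation:
Using t-distribution with df = 23:
a) Two-tailed: p = 2×P(T > 3.36) = 0.0027
b) One-tailed: p = P(T > 3.36) = 0.0014
c) 0.0027 < 0.05, reject H₀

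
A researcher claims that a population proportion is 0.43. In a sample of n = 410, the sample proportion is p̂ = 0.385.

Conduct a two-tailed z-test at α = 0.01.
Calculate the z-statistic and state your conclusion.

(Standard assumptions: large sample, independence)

Answer: z = -1.8405, fail to reject H₀

Derivation:
H₀: p = 0.43, H₁: p ≠ 0.43
Standard error: SE = √(p₀(1-p₀)/n) = √(0.43×0.57/410) = 0.024450
z-statistic: z = (p̂ - p₀)/SE = (0.385 - 0.43)/0.024450 = -1.8405
Critical value: z_0.005 = ±2.576
p-value = 0.0657
Decision: fail to reject H₀ at α = 0.01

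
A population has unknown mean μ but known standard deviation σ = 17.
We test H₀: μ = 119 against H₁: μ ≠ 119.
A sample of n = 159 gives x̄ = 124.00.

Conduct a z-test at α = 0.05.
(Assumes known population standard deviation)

Standard error: SE = σ/√n = 17/√159 = 1.3482
z-statistic: z = (x̄ - μ₀)/SE = (124.00 - 119)/1.3482 = 3.7086
Critical value: ±1.960
p-value = 0.0002
Decision: reject H₀

Answer: z = 3.7086, reject H₀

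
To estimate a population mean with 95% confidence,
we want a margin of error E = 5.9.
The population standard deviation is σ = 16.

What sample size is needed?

Answer: n = 29

Derivation:
z_0.025 = 1.960
n = (z×σ/E)² = (1.960×16/5.9)²
n = 28.2519
Round up: n = 29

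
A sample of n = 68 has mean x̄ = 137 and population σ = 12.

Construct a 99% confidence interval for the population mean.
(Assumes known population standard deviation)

Confidence level: 99%, α = 0.01
z_0.005 = 2.576
SE = σ/√n = 12/√68 = 1.4552
Margin of error = 2.576 × 1.4552 = 3.7486
CI: x̄ ± margin = 137 ± 3.7486
CI: (133.2514, 140.7486)

Answer: (133.2514, 140.7486)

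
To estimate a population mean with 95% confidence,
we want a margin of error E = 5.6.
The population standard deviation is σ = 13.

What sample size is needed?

z_0.025 = 1.960
n = (z×σ/E)² = (1.960×13/5.6)²
n = 20.7025
Round up: n = 21

Answer: n = 21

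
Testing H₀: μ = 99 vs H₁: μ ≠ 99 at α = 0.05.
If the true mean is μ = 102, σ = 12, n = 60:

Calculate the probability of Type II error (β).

SE = σ/√n = 12/√60 = 1.5492
Critical values: μ₀ ± z_0.025×SE = 99 ± 1.960×1.5492
Acceptance region: (95.9636, 102.0364)
Under H₁ (μ = 102): z_high = (102.0364 - 102)/1.5492 = 0.0235, z_low = (95.9636 - 102)/1.5492 = -3.8965
β = P(not reject | H₁) = Φ(0.0235) - Φ(-3.8965) ≈ 0.5093

Answer: β ≈ 0.5093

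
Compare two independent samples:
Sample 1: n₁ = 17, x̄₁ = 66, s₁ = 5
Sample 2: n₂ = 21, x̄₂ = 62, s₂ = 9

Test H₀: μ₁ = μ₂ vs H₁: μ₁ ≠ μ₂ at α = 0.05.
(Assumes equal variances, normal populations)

Pooled variance: s²_p = [16×5² + 20×9²]/(36) = 56.1111
s_p = 7.4907
SE = s_p×√(1/n₁ + 1/n₂) = 7.4907×√(1/17 + 1/21) = 2.4439
t = (x̄₁ - x̄₂)/SE = (66 - 62)/2.4439 = 1.6367
df = 36, t-critical = ±2.028
Decision: fail to reject H₀

Answer: t = 1.6367, fail to reject H₀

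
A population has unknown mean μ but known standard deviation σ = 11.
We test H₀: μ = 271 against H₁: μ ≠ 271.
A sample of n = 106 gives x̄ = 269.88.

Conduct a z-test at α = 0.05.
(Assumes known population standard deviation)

Standard error: SE = σ/√n = 11/√106 = 1.0684
z-statistic: z = (x̄ - μ₀)/SE = (269.88 - 271)/1.0684 = -1.0483
Critical value: ±1.960
p-value = 0.2945
Decision: fail to reject H₀

Answer: z = -1.0483, fail to reject H₀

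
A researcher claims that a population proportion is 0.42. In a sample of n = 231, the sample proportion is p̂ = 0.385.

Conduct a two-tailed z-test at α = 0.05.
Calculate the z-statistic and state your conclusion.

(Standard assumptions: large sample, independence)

H₀: p = 0.42, H₁: p ≠ 0.42
Standard error: SE = √(p₀(1-p₀)/n) = √(0.42×0.58/231) = 0.032474
z-statistic: z = (p̂ - p₀)/SE = (0.385 - 0.42)/0.032474 = -1.0778
Critical value: z_0.025 = ±1.960
p-value = 0.2811
Decision: fail to reject H₀ at α = 0.05

Answer: z = -1.0778, fail to reject H₀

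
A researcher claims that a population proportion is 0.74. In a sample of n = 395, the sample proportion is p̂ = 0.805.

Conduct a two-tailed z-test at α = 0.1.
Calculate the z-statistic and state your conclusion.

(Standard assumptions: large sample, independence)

Answer: z = 2.9452, reject H₀

Derivation:
H₀: p = 0.74, H₁: p ≠ 0.74
Standard error: SE = √(p₀(1-p₀)/n) = √(0.74×0.26/395) = 0.022070
z-statistic: z = (p̂ - p₀)/SE = (0.805 - 0.74)/0.022070 = 2.9452
Critical value: z_0.05 = ±1.645
p-value = 0.0032
Decision: reject H₀ at α = 0.1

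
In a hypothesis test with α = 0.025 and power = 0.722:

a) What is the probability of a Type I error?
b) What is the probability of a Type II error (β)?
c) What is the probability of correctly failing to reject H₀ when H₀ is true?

a) Type I error probability = α = 0.025
b) Power = P(reject H₀ | H₁ true) = 1 - β = 0.722, so Type II error probability = β = 1 - Power = 0.278
c) P(fail to reject H₀ | H₀ true) = 1 - α = 0.975

Answer: a) 0.025, b) 0.278, c) 0.975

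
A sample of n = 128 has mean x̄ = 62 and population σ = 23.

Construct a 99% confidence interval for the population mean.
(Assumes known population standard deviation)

Answer: (56.7632, 67.2368)

Derivation:
Confidence level: 99%, α = 0.01
z_0.005 = 2.576
SE = σ/√n = 23/√128 = 2.0329
Margin of error = 2.576 × 2.0329 = 5.2368
CI: x̄ ± margin = 62 ± 5.2368
CI: (56.7632, 67.2368)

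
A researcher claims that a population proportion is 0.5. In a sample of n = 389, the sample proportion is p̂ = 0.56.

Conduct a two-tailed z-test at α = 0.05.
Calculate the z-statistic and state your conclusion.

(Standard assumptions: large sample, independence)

Answer: z = 2.3668, reject H₀

Derivation:
H₀: p = 0.5, H₁: p ≠ 0.5
Standard error: SE = √(p₀(1-p₀)/n) = √(0.5×0.5/389) = 0.025351
z-statistic: z = (p̂ - p₀)/SE = (0.56 - 0.5)/0.025351 = 2.3668
Critical value: z_0.025 = ±1.960
p-value = 0.0179
Decision: reject H₀ at α = 0.05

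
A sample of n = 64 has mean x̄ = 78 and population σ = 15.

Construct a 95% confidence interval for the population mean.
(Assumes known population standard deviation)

Confidence level: 95%, α = 0.05
z_0.025 = 1.960
SE = σ/√n = 15/√64 = 1.8750
Margin of error = 1.960 × 1.8750 = 3.6750
CI: x̄ ± margin = 78 ± 3.6750
CI: (74.3250, 81.6750)

Answer: (74.3250, 81.6750)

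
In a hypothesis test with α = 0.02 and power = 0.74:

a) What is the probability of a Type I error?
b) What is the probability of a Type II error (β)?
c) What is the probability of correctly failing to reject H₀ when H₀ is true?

a) Type I error probability = α = 0.02
b) Power = P(reject H₀ | H₁ true) = 1 - β = 0.74, so Type II error probability = β = 1 - Power = 0.26
c) P(fail to reject H₀ | H₀ true) = 1 - α = 0.98

Answer: a) 0.02, b) 0.26, c) 0.98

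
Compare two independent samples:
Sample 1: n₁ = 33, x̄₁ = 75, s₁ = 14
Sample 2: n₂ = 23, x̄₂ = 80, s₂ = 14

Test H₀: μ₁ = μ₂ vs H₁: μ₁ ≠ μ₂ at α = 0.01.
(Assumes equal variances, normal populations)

Answer: t = -1.3148, fail to reject H₀

Derivation:
Pooled variance: s²_p = [32×14² + 22×14²]/(54) = 196.0000
s_p = 14.0000
SE = s_p×√(1/n₁ + 1/n₂) = 14.0000×√(1/33 + 1/23) = 3.8028
t = (x̄₁ - x̄₂)/SE = (75 - 80)/3.8028 = -1.3148
df = 54, t-critical = ±2.670
Decision: fail to reject H₀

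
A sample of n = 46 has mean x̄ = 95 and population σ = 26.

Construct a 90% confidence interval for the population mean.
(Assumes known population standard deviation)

Confidence level: 90%, α = 0.1
z_0.05 = 1.645
SE = σ/√n = 26/√46 = 3.8335
Margin of error = 1.645 × 3.8335 = 6.3061
CI: x̄ ± margin = 95 ± 6.3061
CI: (88.6939, 101.3061)

Answer: (88.6939, 101.3061)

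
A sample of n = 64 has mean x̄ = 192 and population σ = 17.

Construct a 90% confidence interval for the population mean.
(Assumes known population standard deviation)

Answer: (188.5044, 195.4956)

Derivation:
Confidence level: 90%, α = 0.1
z_0.05 = 1.645
SE = σ/√n = 17/√64 = 2.1250
Margin of error = 1.645 × 2.1250 = 3.4956
CI: x̄ ± margin = 192 ± 3.4956
CI: (188.5044, 195.4956)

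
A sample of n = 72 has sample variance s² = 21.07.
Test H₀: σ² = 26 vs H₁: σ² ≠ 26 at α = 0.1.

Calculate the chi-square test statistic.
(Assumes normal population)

Answer: χ² = 57.5373, fail to reject H₀

Derivation:
df = n - 1 = 71
χ² = (n-1)s²/σ₀² = 71×21.07/26 = 57.5373
Critical values: χ²_{0.95,71} = 52.600, χ²_{0.05,71} = 91.670
Rejection region: χ² < 52.600 or χ² > 91.670
Decision: fail to reject H₀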